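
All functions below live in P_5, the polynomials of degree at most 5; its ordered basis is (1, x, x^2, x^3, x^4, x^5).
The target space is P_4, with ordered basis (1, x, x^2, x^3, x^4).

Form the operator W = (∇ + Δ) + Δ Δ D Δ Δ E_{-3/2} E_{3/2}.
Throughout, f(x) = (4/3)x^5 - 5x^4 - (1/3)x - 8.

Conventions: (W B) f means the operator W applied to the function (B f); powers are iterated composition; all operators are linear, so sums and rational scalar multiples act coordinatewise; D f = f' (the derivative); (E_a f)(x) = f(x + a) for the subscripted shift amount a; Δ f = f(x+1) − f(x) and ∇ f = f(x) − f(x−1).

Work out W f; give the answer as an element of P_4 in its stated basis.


∇ f = (20/3)x^4 - (100/3)x^3 + (130/3)x^2 - (80/3)x + 6
Δ f = (20/3)x^4 - (20/3)x^3 - (50/3)x^2 - (40/3)x - 4
(∇ + Δ) f = (40/3)x^4 - 40x^3 + (80/3)x^2 - 40x + 2
E_{3/2} f = (4/3)x^5 + 5x^4 - (45/2)x^2 - (409/12)x - 379/16
E_{-3/2} E_{3/2} f = (4/3)x^5 - 5x^4 - (1/3)x - 8
Δ E_{-3/2} E_{3/2} f = (20/3)x^4 - (20/3)x^3 - (50/3)x^2 - (40/3)x - 4
Δ Δ E_{-3/2} E_{3/2} f = (80/3)x^3 + 20x^2 - (80/3)x - 30
D (Δ Δ E_{-3/2} E_{3/2}) f = 80x^2 + 40x - 80/3
Δ D (Δ Δ E_{-3/2} E_{3/2}) f = 160x + 120
Δ Δ D (Δ Δ E_{-3/2} E_{3/2}) f = 160
((∇ + Δ) + Δ Δ D Δ Δ E_{-3/2} E_{3/2}) f = (40/3)x^4 - 40x^3 + (80/3)x^2 - 40x + 162

the image equals g(x) = (40/3)x^4 - 40x^3 + (80/3)x^2 - 40x + 162


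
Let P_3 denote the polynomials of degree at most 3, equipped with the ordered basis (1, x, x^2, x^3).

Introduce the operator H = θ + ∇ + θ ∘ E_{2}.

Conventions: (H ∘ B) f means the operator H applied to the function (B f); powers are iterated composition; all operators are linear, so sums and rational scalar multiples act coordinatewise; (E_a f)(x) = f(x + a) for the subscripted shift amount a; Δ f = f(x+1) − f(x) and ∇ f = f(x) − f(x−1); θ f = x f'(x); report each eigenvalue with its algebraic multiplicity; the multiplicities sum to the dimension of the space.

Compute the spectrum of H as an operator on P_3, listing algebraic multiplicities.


λ = 0 (multiplicity 1), λ = 2 (multiplicity 1), λ = 4 (multiplicity 1), λ = 6 (multiplicity 1)

image of 1: 0
image of x: 2x + 1
image of x^2: 4x^2 + 6x - 1
image of x^3: 6x^3 + 15x^2 + 9x + 1
the matrix is upper triangular; its diagonal is (0, 2, 4, 6)
for a triangular matrix the eigenvalues are the diagonal entries, with algebraic multiplicity their repetition count


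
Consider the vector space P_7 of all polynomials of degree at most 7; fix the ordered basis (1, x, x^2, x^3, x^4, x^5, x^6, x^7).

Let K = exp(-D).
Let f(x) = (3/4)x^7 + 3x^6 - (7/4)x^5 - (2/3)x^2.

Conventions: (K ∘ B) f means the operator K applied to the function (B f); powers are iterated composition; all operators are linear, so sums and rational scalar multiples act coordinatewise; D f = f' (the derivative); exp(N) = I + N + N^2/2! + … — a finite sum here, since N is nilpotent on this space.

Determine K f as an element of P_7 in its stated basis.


the result is g(x) = (3/4)x^7 - (9/4)x^6 - 4x^5 + (55/2)x^4 - (205/4)x^3 + (553/12)x^2 - (121/6)x + 10/3

order-1 term: -(21/4)x^6 - 18x^5 + (35/4)x^4 + (4/3)x
order-2 term: (63/4)x^5 + 45x^4 - (35/2)x^3 - 2/3
order-3 term: -(105/4)x^4 - 60x^3 + (35/2)x^2
order-4 term: (105/4)x^3 + 45x^2 - (35/4)x
order-5 term: -(63/4)x^2 - 18x + 7/4
order-6 term: (21/4)x + 3
order-7 term: -3/4
the series for exp(-D) f terminates at order 7
exp(-D) f = (3/4)x^7 - (9/4)x^6 - 4x^5 + (55/2)x^4 - (205/4)x^3 + (553/12)x^2 - (121/6)x + 10/3


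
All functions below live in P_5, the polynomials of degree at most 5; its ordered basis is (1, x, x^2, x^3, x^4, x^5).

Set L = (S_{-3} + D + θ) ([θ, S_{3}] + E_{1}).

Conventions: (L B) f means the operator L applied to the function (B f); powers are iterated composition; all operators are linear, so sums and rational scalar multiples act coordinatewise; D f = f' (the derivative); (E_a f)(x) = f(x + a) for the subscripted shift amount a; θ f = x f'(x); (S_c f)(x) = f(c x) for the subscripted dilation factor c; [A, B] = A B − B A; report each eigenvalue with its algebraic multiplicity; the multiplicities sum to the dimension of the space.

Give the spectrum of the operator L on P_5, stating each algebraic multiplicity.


λ = -238 (multiplicity 1), λ = -24 (multiplicity 1), λ = -2 (multiplicity 1), λ = 1 (multiplicity 1), λ = 11 (multiplicity 1), λ = 85 (multiplicity 1)

image of 1: 1
image of x: -2x + 2
image of x^2: 11x^2 - 2x + 3
image of x^3: -24x^3 + 36x^2 + 4
image of x^4: 85x^4 - 92x^3 + 78x^2 + 4x + 5
image of x^5: -238x^5 + 430x^4 - 220x^3 + 140x^2 + 10x + 6
the matrix is upper triangular; its diagonal is (1, -2, 11, -24, 85, -238)
for a triangular matrix the eigenvalues are the diagonal entries, with algebraic multiplicity their repetition count


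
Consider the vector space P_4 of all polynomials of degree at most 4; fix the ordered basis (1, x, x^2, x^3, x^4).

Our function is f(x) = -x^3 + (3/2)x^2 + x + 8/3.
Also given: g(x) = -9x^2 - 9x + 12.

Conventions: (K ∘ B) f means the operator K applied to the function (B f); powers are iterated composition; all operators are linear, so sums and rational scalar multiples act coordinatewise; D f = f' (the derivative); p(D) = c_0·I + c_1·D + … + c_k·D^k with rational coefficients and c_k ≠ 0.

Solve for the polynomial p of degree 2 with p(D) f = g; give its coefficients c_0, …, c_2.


c_0 = 0, c_1 = 3, c_2 = 3

D^0 f = -x^3 + (3/2)x^2 + x + 8/3
D^1 f = -3x^2 + 3x + 1
D^2 f = -6x + 3
matching coefficients of g against c_0 f + c_1 Df + … from the top degree down determines the c_i
solution: c_0 = 0, c_1 = 3, c_2 = 3


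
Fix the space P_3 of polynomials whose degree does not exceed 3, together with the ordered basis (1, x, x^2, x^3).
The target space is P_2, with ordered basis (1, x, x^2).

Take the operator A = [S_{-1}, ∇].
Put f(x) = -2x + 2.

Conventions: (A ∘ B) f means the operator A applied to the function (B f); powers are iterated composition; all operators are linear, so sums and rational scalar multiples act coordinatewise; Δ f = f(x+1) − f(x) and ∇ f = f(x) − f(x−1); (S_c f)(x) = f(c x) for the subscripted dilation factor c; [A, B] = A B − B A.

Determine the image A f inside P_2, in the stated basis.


g(x) = -4

∇ f = -2
S_{-1} ∇ f = -2
S_{-1} f = 2x + 2
∇ S_{-1} f = 2
[S_{-1}, ∇] f = -4


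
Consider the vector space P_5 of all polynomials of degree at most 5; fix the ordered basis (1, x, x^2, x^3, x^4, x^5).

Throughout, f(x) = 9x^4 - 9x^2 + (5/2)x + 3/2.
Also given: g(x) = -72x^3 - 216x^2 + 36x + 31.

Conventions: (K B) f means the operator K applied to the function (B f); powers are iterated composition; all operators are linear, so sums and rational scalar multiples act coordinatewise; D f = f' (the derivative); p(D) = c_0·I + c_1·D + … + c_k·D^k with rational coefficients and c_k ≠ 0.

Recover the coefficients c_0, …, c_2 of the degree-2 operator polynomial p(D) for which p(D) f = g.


p(D) = -2·D − 2·D^2, i.e. c_0 = 0, c_1 = -2, c_2 = -2

D^0 f = 9x^4 - 9x^2 + (5/2)x + 3/2
D^1 f = 36x^3 - 18x + 5/2
D^2 f = 108x^2 - 18
matching coefficients of g against c_0 f + c_1 Df + … from the top degree down determines the c_i
solution: c_0 = 0, c_1 = -2, c_2 = -2


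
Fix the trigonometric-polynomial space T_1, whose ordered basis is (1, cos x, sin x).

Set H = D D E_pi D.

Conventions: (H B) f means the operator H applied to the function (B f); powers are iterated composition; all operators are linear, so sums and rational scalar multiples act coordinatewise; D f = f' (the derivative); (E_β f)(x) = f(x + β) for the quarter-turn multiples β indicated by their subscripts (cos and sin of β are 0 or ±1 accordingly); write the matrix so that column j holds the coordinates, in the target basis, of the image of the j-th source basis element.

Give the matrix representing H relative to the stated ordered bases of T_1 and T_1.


image of 1: 0
image of cos x: -sin x
image of sin x: cos x
each image's coordinates form column j of the matrix

the matrix is [[0, 0, 0]; [0, 0, 1]; [0, -1, 0]] (rows listed top to bottom)


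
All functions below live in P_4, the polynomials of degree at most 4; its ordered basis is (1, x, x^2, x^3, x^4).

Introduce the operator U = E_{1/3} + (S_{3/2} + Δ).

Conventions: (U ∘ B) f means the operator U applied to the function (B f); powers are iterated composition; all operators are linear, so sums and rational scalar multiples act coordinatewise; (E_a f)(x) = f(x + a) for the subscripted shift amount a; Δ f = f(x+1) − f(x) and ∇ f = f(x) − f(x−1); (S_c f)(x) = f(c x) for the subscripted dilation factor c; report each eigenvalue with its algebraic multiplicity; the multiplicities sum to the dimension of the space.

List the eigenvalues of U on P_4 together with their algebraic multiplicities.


image of 1: 2
image of x: (5/2)x + 4/3
image of x^2: (13/4)x^2 + (8/3)x + 10/9
image of x^3: (35/8)x^3 + 4x^2 + (10/3)x + 28/27
image of x^4: (97/16)x^4 + (16/3)x^3 + (20/3)x^2 + (112/27)x + 82/81
the matrix is upper triangular; its diagonal is (2, 5/2, 13/4, 35/8, 97/16)
for a triangular matrix the eigenvalues are the diagonal entries, with algebraic multiplicity their repetition count

λ = 2 (multiplicity 1), λ = 5/2 (multiplicity 1), λ = 13/4 (multiplicity 1), λ = 35/8 (multiplicity 1), λ = 97/16 (multiplicity 1)


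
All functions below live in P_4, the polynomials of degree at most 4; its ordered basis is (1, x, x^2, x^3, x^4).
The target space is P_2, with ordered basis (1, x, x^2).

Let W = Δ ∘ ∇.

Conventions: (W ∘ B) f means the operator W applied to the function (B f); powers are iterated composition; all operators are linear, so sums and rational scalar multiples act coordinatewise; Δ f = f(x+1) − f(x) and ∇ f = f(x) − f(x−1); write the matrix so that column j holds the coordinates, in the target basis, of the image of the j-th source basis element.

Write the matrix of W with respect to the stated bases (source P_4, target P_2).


image of 1: 0
image of x: 0
image of x^2: 2
image of x^3: 6x
image of x^4: 12x^2 + 2
each image's coordinates form column j of the matrix

the matrix is [[0, 0, 2, 0, 2]; [0, 0, 0, 6, 0]; [0, 0, 0, 0, 12]] (rows listed top to bottom)


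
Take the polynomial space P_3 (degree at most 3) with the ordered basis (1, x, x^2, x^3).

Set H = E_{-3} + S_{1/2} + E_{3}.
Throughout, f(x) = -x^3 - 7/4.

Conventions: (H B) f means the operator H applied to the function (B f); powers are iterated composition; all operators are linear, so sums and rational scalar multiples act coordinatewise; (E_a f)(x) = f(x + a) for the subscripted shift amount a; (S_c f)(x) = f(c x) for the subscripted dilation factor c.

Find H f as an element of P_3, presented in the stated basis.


the result is g(x) = -(17/8)x^3 - 54x - 21/4

E_{-3} f = -x^3 + 9x^2 - 27x + 101/4
S_{1/2} f = -(1/8)x^3 - 7/4
E_{3} f = -x^3 - 9x^2 - 27x - 115/4
(E_{-3} + S_{1/2} + E_{3}) f = -(17/8)x^3 - 54x - 21/4


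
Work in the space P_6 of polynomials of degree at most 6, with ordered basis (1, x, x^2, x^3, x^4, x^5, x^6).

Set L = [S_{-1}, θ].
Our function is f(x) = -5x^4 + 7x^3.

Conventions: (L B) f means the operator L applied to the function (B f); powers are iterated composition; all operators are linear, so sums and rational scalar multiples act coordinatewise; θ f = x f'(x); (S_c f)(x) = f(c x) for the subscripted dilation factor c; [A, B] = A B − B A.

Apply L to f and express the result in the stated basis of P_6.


θ f = -20x^4 + 21x^3
S_{-1} θ f = -20x^4 - 21x^3
S_{-1} f = -5x^4 - 7x^3
θ S_{-1} f = -20x^4 - 21x^3
[S_{-1}, θ] f = 0

g(x) = 0


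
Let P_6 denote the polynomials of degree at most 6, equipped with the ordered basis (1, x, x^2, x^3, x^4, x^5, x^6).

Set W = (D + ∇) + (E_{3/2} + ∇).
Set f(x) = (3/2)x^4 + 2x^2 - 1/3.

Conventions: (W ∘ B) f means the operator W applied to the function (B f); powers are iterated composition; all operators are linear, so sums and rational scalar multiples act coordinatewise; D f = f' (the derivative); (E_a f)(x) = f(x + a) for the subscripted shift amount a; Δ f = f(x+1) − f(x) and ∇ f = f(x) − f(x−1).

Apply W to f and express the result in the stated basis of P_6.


the image equals g(x) = (3/2)x^4 + 27x^3 + (17/4)x^2 + (201/4)x + 457/96

D f = 6x^3 + 4x
∇ f = 6x^3 - 9x^2 + 10x - 7/2
(D + ∇) f = 12x^3 - 9x^2 + 14x - 7/2
E_{3/2} f = (3/2)x^4 + 9x^3 + (89/4)x^2 + (105/4)x + 1129/96
∇ f = 6x^3 - 9x^2 + 10x - 7/2
(E_{3/2} + ∇) f = (3/2)x^4 + 15x^3 + (53/4)x^2 + (145/4)x + 793/96
((D + ∇) + (E_{3/2} + ∇)) f = (3/2)x^4 + 27x^3 + (17/4)x^2 + (201/4)x + 457/96


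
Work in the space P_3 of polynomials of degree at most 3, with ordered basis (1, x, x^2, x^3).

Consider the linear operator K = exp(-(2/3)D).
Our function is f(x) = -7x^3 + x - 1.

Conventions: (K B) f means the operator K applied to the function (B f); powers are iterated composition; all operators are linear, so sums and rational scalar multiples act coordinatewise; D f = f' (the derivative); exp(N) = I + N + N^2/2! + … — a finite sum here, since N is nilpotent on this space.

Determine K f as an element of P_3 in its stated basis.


g(x) = -7x^3 + 14x^2 - (25/3)x + 11/27

order-1 term: 14x^2 - 2/3
order-2 term: -(28/3)x
order-3 term: 56/27
the series for exp(-(2/3)D) f terminates at order 3
exp(-(2/3)D) f = -7x^3 + 14x^2 - (25/3)x + 11/27


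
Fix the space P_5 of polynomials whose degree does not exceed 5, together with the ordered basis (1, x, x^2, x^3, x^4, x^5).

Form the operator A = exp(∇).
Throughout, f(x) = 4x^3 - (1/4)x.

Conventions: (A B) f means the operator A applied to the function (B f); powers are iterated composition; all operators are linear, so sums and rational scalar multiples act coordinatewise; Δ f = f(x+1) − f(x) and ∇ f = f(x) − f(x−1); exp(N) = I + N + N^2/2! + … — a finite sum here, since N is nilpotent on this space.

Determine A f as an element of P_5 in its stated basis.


order-1 term: 12x^2 - 12x + 15/4
order-2 term: 12x - 12
order-3 term: 4
the series for exp(∇) f terminates at order 3
exp(∇) f = 4x^3 + 12x^2 - (1/4)x - 17/4

the image equals g(x) = 4x^3 + 12x^2 - (1/4)x - 17/4


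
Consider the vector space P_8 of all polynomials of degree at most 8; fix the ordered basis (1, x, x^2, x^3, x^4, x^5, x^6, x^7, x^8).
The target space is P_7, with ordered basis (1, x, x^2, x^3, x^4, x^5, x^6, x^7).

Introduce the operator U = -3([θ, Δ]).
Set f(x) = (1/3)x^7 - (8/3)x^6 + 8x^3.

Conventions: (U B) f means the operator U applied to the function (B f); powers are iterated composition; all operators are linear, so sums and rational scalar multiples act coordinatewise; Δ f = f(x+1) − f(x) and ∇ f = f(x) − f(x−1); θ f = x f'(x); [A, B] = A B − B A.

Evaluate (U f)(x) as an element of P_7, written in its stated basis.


Δ f = (7/3)x^6 - 9x^5 - (85/3)x^4 - (125/3)x^3 - 9x^2 + (31/3)x + 17/3
θ Δ f = 14x^6 - 45x^5 - (340/3)x^4 - 125x^3 - 18x^2 + (31/3)x
θ f = (7/3)x^7 - 16x^6 + 24x^3
Δ θ f = (49/3)x^6 - 47x^5 - (475/3)x^4 - (715/3)x^3 - 119x^2 - (23/3)x + 31/3
[θ, Δ] f = -(7/3)x^6 + 2x^5 + 45x^4 + (340/3)x^3 + 101x^2 + 18x - 31/3
(-3([θ, Δ])) f = 7x^6 - 6x^5 - 135x^4 - 340x^3 - 303x^2 - 54x + 31

the image equals g(x) = 7x^6 - 6x^5 - 135x^4 - 340x^3 - 303x^2 - 54x + 31


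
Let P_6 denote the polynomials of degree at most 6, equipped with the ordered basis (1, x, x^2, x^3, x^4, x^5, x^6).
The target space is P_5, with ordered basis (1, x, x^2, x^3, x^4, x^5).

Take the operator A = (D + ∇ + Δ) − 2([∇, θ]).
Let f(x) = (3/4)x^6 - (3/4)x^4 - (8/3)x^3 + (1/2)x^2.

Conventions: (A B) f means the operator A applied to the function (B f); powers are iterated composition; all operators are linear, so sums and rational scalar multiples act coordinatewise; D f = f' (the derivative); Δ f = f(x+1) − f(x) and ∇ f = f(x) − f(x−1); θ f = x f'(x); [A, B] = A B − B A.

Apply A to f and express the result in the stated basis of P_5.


the image equals g(x) = (9/2)x^5 + 45x^4 - 63x^3 + 64x^2 - 55x + 47/3

D f = (9/2)x^5 - 3x^3 - 8x^2 + x
∇ f = (9/2)x^5 - (45/4)x^4 + 12x^3 - (59/4)x^2 + (21/2)x - 19/6
Δ f = (9/2)x^5 + (45/4)x^4 + 12x^3 - (5/4)x^2 - (11/2)x - 13/6
(D + ∇ + Δ) f = (27/2)x^5 + 21x^3 - 24x^2 + 6x - 16/3
θ f = (9/2)x^6 - 3x^4 - 8x^3 + x^2
∇ θ f = 27x^5 - (135/2)x^4 + 78x^3 - (147/2)x^2 + 41x - 21/2
∇ f = (9/2)x^5 - (45/4)x^4 + 12x^3 - (59/4)x^2 + (21/2)x - 19/6
θ ∇ f = (45/2)x^5 - 45x^4 + 36x^3 - (59/2)x^2 + (21/2)x
[∇, θ] f = (9/2)x^5 - (45/2)x^4 + 42x^3 - 44x^2 + (61/2)x - 21/2
(-2([∇, θ])) f = -9x^5 + 45x^4 - 84x^3 + 88x^2 - 61x + 21
((D + ∇ + Δ) − 2([∇, θ])) f = (9/2)x^5 + 45x^4 - 63x^3 + 64x^2 - 55x + 47/3


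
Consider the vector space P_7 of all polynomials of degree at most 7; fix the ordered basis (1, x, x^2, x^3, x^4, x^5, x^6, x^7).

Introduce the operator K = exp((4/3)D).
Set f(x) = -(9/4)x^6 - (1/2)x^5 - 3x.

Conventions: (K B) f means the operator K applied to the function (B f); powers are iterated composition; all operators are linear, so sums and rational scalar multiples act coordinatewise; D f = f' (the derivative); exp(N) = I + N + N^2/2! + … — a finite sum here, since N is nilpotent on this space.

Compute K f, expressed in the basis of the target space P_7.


order-1 term: -18x^5 - (10/3)x^4 - 4
order-2 term: -60x^4 - (80/9)x^3
order-3 term: -(320/3)x^3 - (320/27)x^2
order-4 term: -(320/3)x^2 - (640/81)x
order-5 term: -(512/9)x - 512/243
order-6 term: -1024/81
the series for exp((4/3)D) f terminates at order 6
exp((4/3)D) f = -(9/4)x^6 - (37/2)x^5 - (190/3)x^4 - (1040/9)x^3 - (3200/27)x^2 - (5491/81)x - 4556/243

g(x) = -(9/4)x^6 - (37/2)x^5 - (190/3)x^4 - (1040/9)x^3 - (3200/27)x^2 - (5491/81)x - 4556/243


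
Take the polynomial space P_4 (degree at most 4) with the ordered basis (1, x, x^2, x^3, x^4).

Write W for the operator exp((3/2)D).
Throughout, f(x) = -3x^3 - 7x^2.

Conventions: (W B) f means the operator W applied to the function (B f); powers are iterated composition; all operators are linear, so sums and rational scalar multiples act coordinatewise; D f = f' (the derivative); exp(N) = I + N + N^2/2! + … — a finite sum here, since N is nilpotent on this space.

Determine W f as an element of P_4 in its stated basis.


the image equals g(x) = -3x^3 - (41/2)x^2 - (165/4)x - 207/8

order-1 term: -(27/2)x^2 - 21x
order-2 term: -(81/4)x - 63/4
order-3 term: -81/8
the series for exp((3/2)D) f terminates at order 3
exp((3/2)D) f = -3x^3 - (41/2)x^2 - (165/4)x - 207/8


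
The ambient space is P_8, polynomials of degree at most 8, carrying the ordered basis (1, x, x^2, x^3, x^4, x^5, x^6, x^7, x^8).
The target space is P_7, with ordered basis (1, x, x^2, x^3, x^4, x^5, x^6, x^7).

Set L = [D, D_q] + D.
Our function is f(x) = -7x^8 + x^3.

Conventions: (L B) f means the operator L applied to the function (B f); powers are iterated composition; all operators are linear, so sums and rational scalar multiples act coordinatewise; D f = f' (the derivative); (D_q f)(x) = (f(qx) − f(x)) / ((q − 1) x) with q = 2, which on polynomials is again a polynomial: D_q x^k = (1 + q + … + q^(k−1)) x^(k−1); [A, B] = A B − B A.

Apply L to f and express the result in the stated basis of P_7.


D_q f = -1785x^7 + 7x^2
D D_q f = -12495x^6 + 14x
D f = -56x^7 + 3x^2
D_q D f = -7112x^6 + 9x
[D, D_q] f = -5383x^6 + 5x
D f = -56x^7 + 3x^2
([D, D_q] + D) f = -56x^7 - 5383x^6 + 3x^2 + 5x

g(x) = -56x^7 - 5383x^6 + 3x^2 + 5x


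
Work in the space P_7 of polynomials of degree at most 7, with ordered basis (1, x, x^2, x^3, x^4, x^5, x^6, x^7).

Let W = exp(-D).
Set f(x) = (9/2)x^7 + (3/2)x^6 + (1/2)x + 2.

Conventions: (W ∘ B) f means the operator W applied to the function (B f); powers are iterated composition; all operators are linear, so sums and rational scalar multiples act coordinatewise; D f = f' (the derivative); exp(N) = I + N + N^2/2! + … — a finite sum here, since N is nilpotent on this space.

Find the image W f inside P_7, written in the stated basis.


the result is g(x) = (9/2)x^7 - 30x^6 + (171/2)x^5 - 135x^4 + (255/2)x^3 - 72x^2 + 23x - 3/2

order-1 term: -(63/2)x^6 - 9x^5 - 1/2
order-2 term: (189/2)x^5 + (45/2)x^4
order-3 term: -(315/2)x^4 - 30x^3
order-4 term: (315/2)x^3 + (45/2)x^2
order-5 term: -(189/2)x^2 - 9x
order-6 term: (63/2)x + 3/2
order-7 term: -9/2
the series for exp(-D) f terminates at order 7
exp(-D) f = (9/2)x^7 - 30x^6 + (171/2)x^5 - 135x^4 + (255/2)x^3 - 72x^2 + 23x - 3/2


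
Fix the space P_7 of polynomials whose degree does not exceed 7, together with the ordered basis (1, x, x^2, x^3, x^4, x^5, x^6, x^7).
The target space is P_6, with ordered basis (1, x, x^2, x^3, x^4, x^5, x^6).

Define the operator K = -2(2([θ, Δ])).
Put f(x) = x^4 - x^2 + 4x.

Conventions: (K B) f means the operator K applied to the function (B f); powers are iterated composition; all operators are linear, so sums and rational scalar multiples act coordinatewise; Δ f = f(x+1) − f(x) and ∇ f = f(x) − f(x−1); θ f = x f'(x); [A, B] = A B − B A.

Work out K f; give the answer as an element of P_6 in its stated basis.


Δ f = 4x^3 + 6x^2 + 2x + 4
θ Δ f = 12x^3 + 12x^2 + 2x
θ f = 4x^4 - 2x^2 + 4x
Δ θ f = 16x^3 + 24x^2 + 12x + 6
[θ, Δ] f = -4x^3 - 12x^2 - 10x - 6
(2([θ, Δ])) f = -8x^3 - 24x^2 - 20x - 12
(-2(2([θ, Δ]))) f = 16x^3 + 48x^2 + 40x + 24

g(x) = 16x^3 + 48x^2 + 40x + 24


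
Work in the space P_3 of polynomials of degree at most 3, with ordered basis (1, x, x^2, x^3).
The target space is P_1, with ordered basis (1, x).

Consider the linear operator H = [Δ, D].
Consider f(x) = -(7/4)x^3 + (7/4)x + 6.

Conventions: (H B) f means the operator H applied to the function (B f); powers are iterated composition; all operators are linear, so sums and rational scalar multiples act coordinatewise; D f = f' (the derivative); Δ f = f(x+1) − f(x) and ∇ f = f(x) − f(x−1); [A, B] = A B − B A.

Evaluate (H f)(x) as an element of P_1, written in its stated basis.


the image equals g(x) = 0

D f = -(21/4)x^2 + 7/4
Δ D f = -(21/2)x - 21/4
Δ f = -(21/4)x^2 - (21/4)x
D Δ f = -(21/2)x - 21/4
[Δ, D] f = 0


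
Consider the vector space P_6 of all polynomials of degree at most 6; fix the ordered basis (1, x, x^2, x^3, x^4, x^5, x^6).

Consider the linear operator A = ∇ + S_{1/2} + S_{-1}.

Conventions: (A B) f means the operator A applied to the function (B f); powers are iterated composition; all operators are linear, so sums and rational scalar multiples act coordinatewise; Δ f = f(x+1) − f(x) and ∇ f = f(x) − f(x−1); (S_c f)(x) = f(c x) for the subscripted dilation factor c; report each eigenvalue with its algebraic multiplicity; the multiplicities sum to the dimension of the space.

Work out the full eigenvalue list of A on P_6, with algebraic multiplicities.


image of 1: 2
image of x: -(1/2)x + 1
image of x^2: (5/4)x^2 + 2x - 1
image of x^3: -(7/8)x^3 + 3x^2 - 3x + 1
image of x^4: (17/16)x^4 + 4x^3 - 6x^2 + 4x - 1
image of x^5: -(31/32)x^5 + 5x^4 - 10x^3 + 10x^2 - 5x + 1
image of x^6: (65/64)x^6 + 6x^5 - 15x^4 + 20x^3 - 15x^2 + 6x - 1
the matrix is upper triangular; its diagonal is (2, -1/2, 5/4, -7/8, 17/16, -31/32, 65/64)
for a triangular matrix the eigenvalues are the diagonal entries, with algebraic multiplicity their repetition count

λ = -31/32 (multiplicity 1), λ = -7/8 (multiplicity 1), λ = -1/2 (multiplicity 1), λ = 65/64 (multiplicity 1), λ = 17/16 (multiplicity 1), λ = 5/4 (multiplicity 1), λ = 2 (multiplicity 1)


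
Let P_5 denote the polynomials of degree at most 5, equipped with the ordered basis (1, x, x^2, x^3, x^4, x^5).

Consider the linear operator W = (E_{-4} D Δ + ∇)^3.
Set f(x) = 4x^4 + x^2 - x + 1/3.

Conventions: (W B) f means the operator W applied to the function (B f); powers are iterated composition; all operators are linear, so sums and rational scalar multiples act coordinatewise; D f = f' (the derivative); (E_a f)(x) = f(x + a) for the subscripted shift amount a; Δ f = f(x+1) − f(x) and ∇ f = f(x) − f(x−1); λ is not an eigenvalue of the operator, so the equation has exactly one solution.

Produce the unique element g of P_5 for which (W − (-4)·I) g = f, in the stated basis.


write g with unknown coordinates in the stated basis and equate coefficients in (W − (-4)·I) g = f
solving from the highest basis element down gives g = x^4 + (1/4)x^2 - (25/4)x - 107/12
check: W g = 24x + 36
so W g − (-4)·g = 4x^4 + x^2 - x + 1/3 = f ✓

the image equals g(x) = x^4 + (1/4)x^2 - (25/4)x - 107/12


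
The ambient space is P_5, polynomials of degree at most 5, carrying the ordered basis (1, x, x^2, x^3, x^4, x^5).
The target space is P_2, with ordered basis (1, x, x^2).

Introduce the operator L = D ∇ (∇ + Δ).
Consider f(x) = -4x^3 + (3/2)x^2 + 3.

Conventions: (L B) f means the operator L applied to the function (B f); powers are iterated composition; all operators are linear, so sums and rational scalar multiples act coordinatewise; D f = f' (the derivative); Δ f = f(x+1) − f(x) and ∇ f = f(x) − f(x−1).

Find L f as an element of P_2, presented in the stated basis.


∇ f = -12x^2 + 15x - 11/2
Δ f = -12x^2 - 9x - 5/2
(∇ + Δ) f = -24x^2 + 6x - 8
∇ (∇ + Δ) f = -48x + 30
D ∇ (∇ + Δ) f = -48

the result is g(x) = -48


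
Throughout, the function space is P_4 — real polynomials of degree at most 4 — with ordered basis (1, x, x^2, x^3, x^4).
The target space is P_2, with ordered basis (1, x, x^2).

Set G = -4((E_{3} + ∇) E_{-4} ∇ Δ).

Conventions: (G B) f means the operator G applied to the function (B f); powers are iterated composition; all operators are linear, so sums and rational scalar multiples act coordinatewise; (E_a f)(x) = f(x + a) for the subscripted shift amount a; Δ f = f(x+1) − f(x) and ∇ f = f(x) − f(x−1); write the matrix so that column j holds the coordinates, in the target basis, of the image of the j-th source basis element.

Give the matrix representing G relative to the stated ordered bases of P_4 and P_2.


image of 1: 0
image of x: 0
image of x^2: -8
image of x^3: -24x
image of x^4: -48x^2 + 376
each image's coordinates form column j of the matrix

the matrix is [[0, 0, -8, 0, 376]; [0, 0, 0, -24, 0]; [0, 0, 0, 0, -48]] (rows listed top to bottom)


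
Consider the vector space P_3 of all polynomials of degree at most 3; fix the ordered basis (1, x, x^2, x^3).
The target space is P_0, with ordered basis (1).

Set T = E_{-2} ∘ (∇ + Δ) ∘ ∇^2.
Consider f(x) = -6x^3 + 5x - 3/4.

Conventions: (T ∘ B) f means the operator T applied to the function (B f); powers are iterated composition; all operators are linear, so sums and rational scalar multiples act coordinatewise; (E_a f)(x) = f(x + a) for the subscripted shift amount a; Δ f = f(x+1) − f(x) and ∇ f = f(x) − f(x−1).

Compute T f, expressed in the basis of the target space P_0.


the result is g(x) = -72

∇ f = -18x^2 + 18x - 1
∇ ∇ f = -36x + 36
∇ ∇^2 f = -36
Δ ∇^2 f = -36
(∇ + Δ) ∇^2 f = -72
E_{-2} (∇ + Δ) ∇^2 f = -72


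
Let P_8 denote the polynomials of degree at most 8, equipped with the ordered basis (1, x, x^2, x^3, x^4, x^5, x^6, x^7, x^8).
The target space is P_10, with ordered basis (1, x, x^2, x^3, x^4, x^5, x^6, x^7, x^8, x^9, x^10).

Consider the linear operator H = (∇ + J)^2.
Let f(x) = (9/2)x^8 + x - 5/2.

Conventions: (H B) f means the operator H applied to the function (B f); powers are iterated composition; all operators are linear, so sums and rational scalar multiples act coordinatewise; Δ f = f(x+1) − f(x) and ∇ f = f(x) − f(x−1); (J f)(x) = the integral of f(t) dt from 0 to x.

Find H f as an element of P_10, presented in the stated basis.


∇ f = 36x^7 - 126x^6 + 252x^5 - 315x^4 + 252x^3 - 126x^2 + 36x - 7/2
J f = (1/2)x^9 + (1/2)x^2 - (5/2)x
(∇ + J) f = (1/2)x^9 + 36x^7 - 126x^6 + 252x^5 - 315x^4 + 252x^3 - (251/2)x^2 + (67/2)x - 7/2
∇ (∇ + J) f = (9/2)x^8 - 18x^7 + 294x^6 - 1575x^5 + 4473x^4 - 7602x^3 + 7830x^2 - (9079/2)x + 2281/2
J (∇ + J) f = (1/20)x^10 + (9/2)x^8 - 18x^7 + 42x^6 - 63x^5 + 63x^4 - (251/6)x^3 + (67/4)x^2 - (7/2)x
(∇ + J) (∇ + J) f = (1/20)x^10 + 9x^8 - 36x^7 + 336x^6 - 1638x^5 + 4536x^4 - (45863/6)x^3 + (31387/4)x^2 - 4543x + 2281/2

the result is g(x) = (1/20)x^10 + 9x^8 - 36x^7 + 336x^6 - 1638x^5 + 4536x^4 - (45863/6)x^3 + (31387/4)x^2 - 4543x + 2281/2


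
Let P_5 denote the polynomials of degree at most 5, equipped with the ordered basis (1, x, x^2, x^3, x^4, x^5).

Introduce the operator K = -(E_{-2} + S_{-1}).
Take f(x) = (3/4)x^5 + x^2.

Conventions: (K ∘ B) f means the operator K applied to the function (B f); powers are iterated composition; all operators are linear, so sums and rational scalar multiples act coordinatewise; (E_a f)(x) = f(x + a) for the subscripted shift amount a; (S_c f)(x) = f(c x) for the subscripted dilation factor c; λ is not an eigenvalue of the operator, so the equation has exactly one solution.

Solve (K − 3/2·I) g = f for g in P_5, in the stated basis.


write g with unknown coordinates in the stated basis and equate coefficients in (K − 3/2·I) g = f
solving from the highest basis element down gives g = -(1/2)x^5 - (10/7)x^4 + (40/7)x^3 + (386/49)x^2 - (4192/147)x - 10576/1029
check: K g = -(15/7)x^4 + (60/7)x^3 + (628/49)x^2 - (2096/49)x - 5288/343
so K g − 3/2·g = (3/4)x^5 + x^2 = f ✓

the result is g(x) = -(1/2)x^5 - (10/7)x^4 + (40/7)x^3 + (386/49)x^2 - (4192/147)x - 10576/1029


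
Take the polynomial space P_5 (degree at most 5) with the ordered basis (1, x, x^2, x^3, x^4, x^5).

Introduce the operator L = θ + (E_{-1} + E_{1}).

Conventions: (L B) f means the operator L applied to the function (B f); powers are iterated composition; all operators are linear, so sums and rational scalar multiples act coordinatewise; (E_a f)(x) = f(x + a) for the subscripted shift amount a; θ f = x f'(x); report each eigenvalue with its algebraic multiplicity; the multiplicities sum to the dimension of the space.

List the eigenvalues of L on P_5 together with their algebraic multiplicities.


image of 1: 2
image of x: 3x
image of x^2: 4x^2 + 2
image of x^3: 5x^3 + 6x
image of x^4: 6x^4 + 12x^2 + 2
image of x^5: 7x^5 + 20x^3 + 10x
the matrix is upper triangular; its diagonal is (2, 3, 4, 5, 6, 7)
for a triangular matrix the eigenvalues are the diagonal entries, with algebraic multiplicity their repetition count

λ = 2 (multiplicity 1), λ = 3 (multiplicity 1), λ = 4 (multiplicity 1), λ = 5 (multiplicity 1), λ = 6 (multiplicity 1), λ = 7 (multiplicity 1)


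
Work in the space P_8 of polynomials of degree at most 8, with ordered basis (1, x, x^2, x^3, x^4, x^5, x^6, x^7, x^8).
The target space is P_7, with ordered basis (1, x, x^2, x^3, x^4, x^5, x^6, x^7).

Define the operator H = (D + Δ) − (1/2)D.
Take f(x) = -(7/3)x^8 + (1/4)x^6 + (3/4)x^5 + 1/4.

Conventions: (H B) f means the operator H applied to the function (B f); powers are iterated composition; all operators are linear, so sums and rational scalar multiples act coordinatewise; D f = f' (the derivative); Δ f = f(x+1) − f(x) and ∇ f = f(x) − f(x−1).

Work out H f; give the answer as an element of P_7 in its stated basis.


the image equals g(x) = -28x^7 - (196/3)x^6 - (1541/12)x^5 - (3695/24)x^4 - (709/6)x^3 - (649/12)x^2 - (161/12)x - 4/3

D f = -(56/3)x^7 + (3/2)x^5 + (15/4)x^4
Δ f = -(56/3)x^7 - (196/3)x^6 - (775/6)x^5 - (935/6)x^4 - (709/6)x^3 - (649/12)x^2 - (161/12)x - 4/3
(D + Δ) f = -(112/3)x^7 - (196/3)x^6 - (383/3)x^5 - (1825/12)x^4 - (709/6)x^3 - (649/12)x^2 - (161/12)x - 4/3
D f = -(56/3)x^7 + (3/2)x^5 + (15/4)x^4
(-(1/2)D) f = (28/3)x^7 - (3/4)x^5 - (15/8)x^4
((D + Δ) − (1/2)D) f = -28x^7 - (196/3)x^6 - (1541/12)x^5 - (3695/24)x^4 - (709/6)x^3 - (649/12)x^2 - (161/12)x - 4/3


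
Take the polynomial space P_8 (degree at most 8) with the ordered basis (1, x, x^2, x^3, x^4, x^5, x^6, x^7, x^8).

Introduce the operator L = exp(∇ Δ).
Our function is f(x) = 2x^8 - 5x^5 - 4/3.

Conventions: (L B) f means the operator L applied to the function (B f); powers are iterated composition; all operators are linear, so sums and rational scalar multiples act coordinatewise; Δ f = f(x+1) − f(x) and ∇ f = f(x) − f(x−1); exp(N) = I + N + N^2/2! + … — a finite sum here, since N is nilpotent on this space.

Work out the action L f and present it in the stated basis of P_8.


order-1 term: 112x^6 + 280x^4 - 100x^3 + 112x^2 - 50x + 4
order-2 term: 1680x^4 + 3360x^2 - 300x + 504
order-3 term: 6720x^2 + 3360
order-4 term: 3360
the series for exp(∇ Δ) f terminates at order 4
exp(∇ Δ) f = 2x^8 + 112x^6 - 5x^5 + 1960x^4 - 100x^3 + 10192x^2 - 350x + 21680/3

the image equals g(x) = 2x^8 + 112x^6 - 5x^5 + 1960x^4 - 100x^3 + 10192x^2 - 350x + 21680/3


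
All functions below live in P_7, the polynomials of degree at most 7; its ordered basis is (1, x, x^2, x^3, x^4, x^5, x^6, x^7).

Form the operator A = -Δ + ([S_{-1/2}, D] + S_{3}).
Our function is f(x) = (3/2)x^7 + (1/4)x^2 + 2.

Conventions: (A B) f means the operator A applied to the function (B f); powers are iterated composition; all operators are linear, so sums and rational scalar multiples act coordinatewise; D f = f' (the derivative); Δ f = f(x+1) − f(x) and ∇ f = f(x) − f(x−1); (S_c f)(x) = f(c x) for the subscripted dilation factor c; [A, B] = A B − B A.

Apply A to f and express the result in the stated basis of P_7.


Δ f = (21/2)x^6 + (63/2)x^5 + (105/2)x^4 + (105/2)x^3 + (63/2)x^2 + 11x + 7/4
(-Δ) f = -(21/2)x^6 - (63/2)x^5 - (105/2)x^4 - (105/2)x^3 - (63/2)x^2 - 11x - 7/4
D f = (21/2)x^6 + (1/2)x
S_{-1/2} D f = (21/128)x^6 - (1/4)x
S_{-1/2} f = -(3/256)x^7 + (1/16)x^2 + 2
D S_{-1/2} f = -(21/256)x^6 + (1/8)x
[S_{-1/2}, D] f = (63/256)x^6 - (3/8)x
S_{3} f = (6561/2)x^7 + (9/4)x^2 + 2
([S_{-1/2}, D] + S_{3}) f = (6561/2)x^7 + (63/256)x^6 + (9/4)x^2 - (3/8)x + 2
(-Δ + ([S_{-1/2}, D] + S_{3})) f = (6561/2)x^7 - (2625/256)x^6 - (63/2)x^5 - (105/2)x^4 - (105/2)x^3 - (117/4)x^2 - (91/8)x + 1/4

the image equals g(x) = (6561/2)x^7 - (2625/256)x^6 - (63/2)x^5 - (105/2)x^4 - (105/2)x^3 - (117/4)x^2 - (91/8)x + 1/4


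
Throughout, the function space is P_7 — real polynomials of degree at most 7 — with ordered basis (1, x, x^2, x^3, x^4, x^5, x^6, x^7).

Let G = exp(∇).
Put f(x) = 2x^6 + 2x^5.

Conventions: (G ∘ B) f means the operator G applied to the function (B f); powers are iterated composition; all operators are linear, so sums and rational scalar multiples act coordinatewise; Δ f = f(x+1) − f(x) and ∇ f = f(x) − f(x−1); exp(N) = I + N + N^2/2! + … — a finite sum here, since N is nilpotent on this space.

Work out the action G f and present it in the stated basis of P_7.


the result is g(x) = 2x^6 + 14x^5 + 10x^4 - 40x^3 + 10x^2 + 34x - 14

order-1 term: 12x^5 - 20x^4 + 20x^3 - 10x^2 + 2x
order-2 term: 30x^4 - 100x^3 + 150x^2 - 110x + 32
order-3 term: 40x^3 - 160x^2 + 240x - 130
order-4 term: 30x^2 - 110x + 110
order-5 term: 12x - 28
order-6 term: 2
the series for exp(∇) f terminates at order 6
exp(∇) f = 2x^6 + 14x^5 + 10x^4 - 40x^3 + 10x^2 + 34x - 14


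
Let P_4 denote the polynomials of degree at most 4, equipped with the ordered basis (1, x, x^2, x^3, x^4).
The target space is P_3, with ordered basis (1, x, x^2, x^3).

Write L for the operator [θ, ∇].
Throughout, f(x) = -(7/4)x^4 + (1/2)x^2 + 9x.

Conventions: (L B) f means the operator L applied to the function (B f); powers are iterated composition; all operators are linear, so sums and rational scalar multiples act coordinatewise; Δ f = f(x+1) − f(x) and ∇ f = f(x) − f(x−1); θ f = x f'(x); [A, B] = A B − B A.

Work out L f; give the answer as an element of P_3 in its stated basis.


∇ f = -7x^3 + (21/2)x^2 - 6x + 41/4
θ ∇ f = -21x^3 + 21x^2 - 6x
θ f = -7x^4 + x^2 + 9x
∇ θ f = -28x^3 + 42x^2 - 26x + 15
[θ, ∇] f = 7x^3 - 21x^2 + 20x - 15

the image equals g(x) = 7x^3 - 21x^2 + 20x - 15


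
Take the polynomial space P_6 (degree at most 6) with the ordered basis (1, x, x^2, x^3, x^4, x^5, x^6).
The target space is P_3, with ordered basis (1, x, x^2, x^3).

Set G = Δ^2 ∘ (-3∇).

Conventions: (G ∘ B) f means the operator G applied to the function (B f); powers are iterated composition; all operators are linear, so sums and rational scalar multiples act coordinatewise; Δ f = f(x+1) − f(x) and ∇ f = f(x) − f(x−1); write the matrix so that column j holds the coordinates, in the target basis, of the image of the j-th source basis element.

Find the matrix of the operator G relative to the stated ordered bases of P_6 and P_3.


the matrix is [[0, 0, 0, -18, -36, -90, -180]; [0, 0, 0, 0, -72, -180, -540]; [0, 0, 0, 0, 0, -180, -540]; [0, 0, 0, 0, 0, 0, -360]] (rows listed top to bottom)

image of 1: 0
image of x: 0
image of x^2: 0
image of x^3: -18
image of x^4: -72x - 36
image of x^5: -180x^2 - 180x - 90
image of x^6: -360x^3 - 540x^2 - 540x - 180
each image's coordinates form column j of the matrix


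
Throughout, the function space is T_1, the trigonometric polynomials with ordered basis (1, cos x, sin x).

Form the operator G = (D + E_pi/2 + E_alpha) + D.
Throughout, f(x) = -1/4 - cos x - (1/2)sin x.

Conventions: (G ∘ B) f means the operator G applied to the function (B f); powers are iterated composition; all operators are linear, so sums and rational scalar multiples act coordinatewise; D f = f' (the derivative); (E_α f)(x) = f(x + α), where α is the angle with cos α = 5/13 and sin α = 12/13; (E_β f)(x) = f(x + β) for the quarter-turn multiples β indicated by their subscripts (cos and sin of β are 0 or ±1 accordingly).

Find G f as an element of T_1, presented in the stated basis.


the image equals g(x) = -1/2 - (61/26)cos x + (97/26)sin x

D f = -(1/2)cos x + sin x
E_pi/2 f = -1/4 - (1/2)cos x + sin x
E_alpha f = -1/4 - (11/13)cos x + (19/26)sin x
(D + E_pi/2 + E_alpha) f = -1/2 - (24/13)cos x + (71/26)sin x
D f = -(1/2)cos x + sin x
((D + E_pi/2 + E_alpha) + D) f = -1/2 - (61/26)cos x + (97/26)sin x


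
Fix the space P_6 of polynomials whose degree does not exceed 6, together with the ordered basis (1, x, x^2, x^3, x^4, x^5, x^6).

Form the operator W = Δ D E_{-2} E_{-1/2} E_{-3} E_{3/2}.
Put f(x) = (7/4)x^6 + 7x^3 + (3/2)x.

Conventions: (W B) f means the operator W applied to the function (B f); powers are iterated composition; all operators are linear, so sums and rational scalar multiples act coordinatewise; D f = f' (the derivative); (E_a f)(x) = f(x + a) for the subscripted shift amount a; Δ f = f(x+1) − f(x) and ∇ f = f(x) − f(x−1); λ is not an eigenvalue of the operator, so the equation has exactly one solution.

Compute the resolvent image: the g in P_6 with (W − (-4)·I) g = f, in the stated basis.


write g with unknown coordinates in the stated basis and equate coefficients in (W − (-4)·I) g = f
solving from the highest basis element down gives g = (7/16)x^6 - (105/32)x^4 + (763/16)x^3 - (7455/32)x^2 + (13893/32)x - 777/32
check: W g = (105/8)x^4 - (735/4)x^3 + (7455/8)x^2 - (13881/8)x + 777/8
so W g − (-4)·g = (7/4)x^6 + 7x^3 + (3/2)x = f ✓

the result is g(x) = (7/16)x^6 - (105/32)x^4 + (763/16)x^3 - (7455/32)x^2 + (13893/32)x - 777/32


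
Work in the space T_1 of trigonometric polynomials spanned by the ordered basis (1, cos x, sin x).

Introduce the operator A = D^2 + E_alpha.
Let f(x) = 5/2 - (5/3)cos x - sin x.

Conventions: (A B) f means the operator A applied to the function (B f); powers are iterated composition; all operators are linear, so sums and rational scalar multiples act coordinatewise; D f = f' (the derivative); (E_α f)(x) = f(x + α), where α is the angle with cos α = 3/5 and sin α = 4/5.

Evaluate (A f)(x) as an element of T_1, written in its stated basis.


the image equals g(x) = 5/2 - (2/15)cos x + (26/15)sin x

D f = -cos x + (5/3)sin x
D D f = (5/3)cos x + sin x
E_alpha f = 5/2 - (9/5)cos x + (11/15)sin x
(D^2 + E_alpha) f = 5/2 - (2/15)cos x + (26/15)sin x


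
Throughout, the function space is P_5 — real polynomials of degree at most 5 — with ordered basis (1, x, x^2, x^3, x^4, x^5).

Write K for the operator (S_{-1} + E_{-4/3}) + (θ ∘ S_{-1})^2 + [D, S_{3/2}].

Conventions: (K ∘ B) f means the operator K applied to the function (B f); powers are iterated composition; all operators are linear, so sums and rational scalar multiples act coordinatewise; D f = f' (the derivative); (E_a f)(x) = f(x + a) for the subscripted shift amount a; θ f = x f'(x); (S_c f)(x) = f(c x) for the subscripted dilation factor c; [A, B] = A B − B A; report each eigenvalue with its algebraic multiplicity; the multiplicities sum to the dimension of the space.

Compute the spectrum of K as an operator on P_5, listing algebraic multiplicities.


image of 1: 2
image of x: x - 5/6
image of x^2: 6x^2 - (7/6)x + 16/9
image of x^3: 9x^3 - (5/8)x^2 + (16/3)x - 64/27
image of x^4: 18x^4 + (17/12)x^3 + (32/3)x^2 - (256/27)x + 256/81
image of x^5: 25x^5 + (575/96)x^4 + (160/9)x^3 - (640/27)x^2 + (1280/81)x - 1024/243
the matrix is upper triangular; its diagonal is (2, 1, 6, 9, 18, 25)
for a triangular matrix the eigenvalues are the diagonal entries, with algebraic multiplicity their repetition count

λ = 1 (multiplicity 1), λ = 2 (multiplicity 1), λ = 6 (multiplicity 1), λ = 9 (multiplicity 1), λ = 18 (multiplicity 1), λ = 25 (multiplicity 1)
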